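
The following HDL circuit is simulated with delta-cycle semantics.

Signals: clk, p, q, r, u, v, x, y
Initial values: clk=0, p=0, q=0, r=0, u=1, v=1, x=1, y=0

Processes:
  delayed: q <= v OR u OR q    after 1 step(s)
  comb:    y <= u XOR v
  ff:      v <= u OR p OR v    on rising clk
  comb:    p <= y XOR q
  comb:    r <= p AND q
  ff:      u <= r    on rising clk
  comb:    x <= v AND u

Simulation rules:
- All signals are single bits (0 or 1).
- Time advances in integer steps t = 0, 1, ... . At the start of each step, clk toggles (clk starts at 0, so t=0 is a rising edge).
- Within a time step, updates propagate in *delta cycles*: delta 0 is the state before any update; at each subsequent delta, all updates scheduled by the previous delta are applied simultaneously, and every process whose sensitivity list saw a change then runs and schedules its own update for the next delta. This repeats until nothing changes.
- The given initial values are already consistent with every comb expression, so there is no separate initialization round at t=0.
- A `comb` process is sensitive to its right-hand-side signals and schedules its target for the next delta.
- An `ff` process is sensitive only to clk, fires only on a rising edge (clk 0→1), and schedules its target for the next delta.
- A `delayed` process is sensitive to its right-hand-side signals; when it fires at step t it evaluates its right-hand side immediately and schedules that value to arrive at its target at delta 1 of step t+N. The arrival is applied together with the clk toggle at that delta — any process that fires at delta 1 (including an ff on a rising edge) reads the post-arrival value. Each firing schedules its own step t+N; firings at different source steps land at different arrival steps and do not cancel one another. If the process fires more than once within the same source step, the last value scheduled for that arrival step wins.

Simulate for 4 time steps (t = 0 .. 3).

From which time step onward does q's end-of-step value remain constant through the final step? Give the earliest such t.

1

[bits: clk,u,p,x,r,q,y,v]
t=0: Δ0=01010001 Δ1=11010001 Δ2=10010001 Δ3=10000011 Δ4=10100011 | 4Δ
t=1: Δ0=10100011 Δ1=00100111 Δ2=00001111 Δ3=00000111 | 3Δ
t=2: Δ0=00000111 Δ1=10000111 | 1Δ
t=3: Δ0=10000111 Δ1=00000111 | 1Δ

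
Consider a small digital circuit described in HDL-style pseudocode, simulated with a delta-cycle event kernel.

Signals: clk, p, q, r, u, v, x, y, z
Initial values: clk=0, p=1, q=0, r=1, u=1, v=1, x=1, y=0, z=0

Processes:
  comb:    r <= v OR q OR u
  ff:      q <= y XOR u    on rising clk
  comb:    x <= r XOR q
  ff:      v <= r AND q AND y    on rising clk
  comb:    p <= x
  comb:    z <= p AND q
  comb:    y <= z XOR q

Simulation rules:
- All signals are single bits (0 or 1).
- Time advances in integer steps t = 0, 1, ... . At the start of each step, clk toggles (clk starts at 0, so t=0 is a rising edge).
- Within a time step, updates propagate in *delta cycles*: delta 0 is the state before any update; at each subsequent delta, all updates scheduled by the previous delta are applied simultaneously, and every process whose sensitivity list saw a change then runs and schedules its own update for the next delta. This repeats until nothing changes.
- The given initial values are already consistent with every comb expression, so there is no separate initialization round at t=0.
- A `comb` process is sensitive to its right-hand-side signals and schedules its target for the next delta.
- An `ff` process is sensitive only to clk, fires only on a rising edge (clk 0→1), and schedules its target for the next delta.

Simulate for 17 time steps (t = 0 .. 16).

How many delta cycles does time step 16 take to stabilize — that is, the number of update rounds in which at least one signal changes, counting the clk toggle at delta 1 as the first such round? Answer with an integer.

6

t0.Δ0 clk=0 u=1 z=0 y=0 x=1 r=1 p=1 v=1 q=0
t0.Δ1 clk=1 u=1 z=0 y=0 x=1 r=1 p=1 v=1 q=0
t0.Δ2 clk=1 u=1 z=0 y=0 x=1 r=1 p=1 v=0 q=1
t0.Δ3 clk=1 u=1 z=1 y=1 x=0 r=1 p=1 v=0 q=1
t0.Δ4 clk=1 u=1 z=1 y=0 x=0 r=1 p=0 v=0 q=1
t0.Δ5 clk=1 u=1 z=0 y=0 x=0 r=1 p=0 v=0 q=1
t0.Δ6 clk=1 u=1 z=0 y=1 x=0 r=1 p=0 v=0 q=1
t1.Δ0 clk=1 u=1 z=0 y=1 x=0 r=1 p=0 v=0 q=1
t1.Δ1 clk=0 u=1 z=0 y=1 x=0 r=1 p=0 v=0 q=1
t2.Δ0 clk=0 u=1 z=0 y=1 x=0 r=1 p=0 v=0 q=1
t2.Δ1 clk=1 u=1 z=0 y=1 x=0 r=1 p=0 v=0 q=1
t2.Δ2 clk=1 u=1 z=0 y=1 x=0 r=1 p=0 v=1 q=0
t2.Δ3 clk=1 u=1 z=0 y=0 x=1 r=1 p=0 v=1 q=0
t2.Δ4 clk=1 u=1 z=0 y=0 x=1 r=1 p=1 v=1 q=0
t3.Δ0 clk=1 u=1 z=0 y=0 x=1 r=1 p=1 v=1 q=0
t3.Δ1 clk=0 u=1 z=0 y=0 x=1 r=1 p=1 v=1 q=0
t4.Δ0 clk=0 u=1 z=0 y=0 x=1 r=1 p=1 v=1 q=0
t4.Δ1 clk=1 u=1 z=0 y=0 x=1 r=1 p=1 v=1 q=0
t4.Δ2 clk=1 u=1 z=0 y=0 x=1 r=1 p=1 v=0 q=1
t4.Δ3 clk=1 u=1 z=1 y=1 x=0 r=1 p=1 v=0 q=1
t4.Δ4 clk=1 u=1 z=1 y=0 x=0 r=1 p=0 v=0 q=1
t4.Δ5 clk=1 u=1 z=0 y=0 x=0 r=1 p=0 v=0 q=1
t4.Δ6 clk=1 u=1 z=0 y=1 x=0 r=1 p=0 v=0 q=1
t5.Δ0 clk=1 u=1 z=0 y=1 x=0 r=1 p=0 v=0 q=1
t5.Δ1 clk=0 u=1 z=0 y=1 x=0 r=1 p=0 v=0 q=1
t6.Δ0 clk=0 u=1 z=0 y=1 x=0 r=1 p=0 v=0 q=1
t6.Δ1 clk=1 u=1 z=0 y=1 x=0 r=1 p=0 v=0 q=1
t6.Δ2 clk=1 u=1 z=0 y=1 x=0 r=1 p=0 v=1 q=0
t6.Δ3 clk=1 u=1 z=0 y=0 x=1 r=1 p=0 v=1 q=0
t6.Δ4 clk=1 u=1 z=0 y=0 x=1 r=1 p=1 v=1 q=0
t7.Δ0 clk=1 u=1 z=0 y=0 x=1 r=1 p=1 v=1 q=0
t7.Δ1 clk=0 u=1 z=0 y=0 x=1 r=1 p=1 v=1 q=0
t8.Δ0 clk=0 u=1 z=0 y=0 x=1 r=1 p=1 v=1 q=0
t8.Δ1 clk=1 u=1 z=0 y=0 x=1 r=1 p=1 v=1 q=0
t8.Δ2 clk=1 u=1 z=0 y=0 x=1 r=1 p=1 v=0 q=1
t8.Δ3 clk=1 u=1 z=1 y=1 x=0 r=1 p=1 v=0 q=1
t8.Δ4 clk=1 u=1 z=1 y=0 x=0 r=1 p=0 v=0 q=1
t8.Δ5 clk=1 u=1 z=0 y=0 x=0 r=1 p=0 v=0 q=1
t8.Δ6 clk=1 u=1 z=0 y=1 x=0 r=1 p=0 v=0 q=1
t9.Δ0 clk=1 u=1 z=0 y=1 x=0 r=1 p=0 v=0 q=1
t9.Δ1 clk=0 u=1 z=0 y=1 x=0 r=1 p=0 v=0 q=1
t10.Δ0 clk=0 u=1 z=0 y=1 x=0 r=1 p=0 v=0 q=1
t10.Δ1 clk=1 u=1 z=0 y=1 x=0 r=1 p=0 v=0 q=1
t10.Δ2 clk=1 u=1 z=0 y=1 x=0 r=1 p=0 v=1 q=0
t10.Δ3 clk=1 u=1 z=0 y=0 x=1 r=1 p=0 v=1 q=0
t10.Δ4 clk=1 u=1 z=0 y=0 x=1 r=1 p=1 v=1 q=0
t11.Δ0 clk=1 u=1 z=0 y=0 x=1 r=1 p=1 v=1 q=0
t11.Δ1 clk=0 u=1 z=0 y=0 x=1 r=1 p=1 v=1 q=0
t12.Δ0 clk=0 u=1 z=0 y=0 x=1 r=1 p=1 v=1 q=0
t12.Δ1 clk=1 u=1 z=0 y=0 x=1 r=1 p=1 v=1 q=0
t12.Δ2 clk=1 u=1 z=0 y=0 x=1 r=1 p=1 v=0 q=1
t12.Δ3 clk=1 u=1 z=1 y=1 x=0 r=1 p=1 v=0 q=1
t12.Δ4 clk=1 u=1 z=1 y=0 x=0 r=1 p=0 v=0 q=1
t12.Δ5 clk=1 u=1 z=0 y=0 x=0 r=1 p=0 v=0 q=1
t12.Δ6 clk=1 u=1 z=0 y=1 x=0 r=1 p=0 v=0 q=1
t13.Δ0 clk=1 u=1 z=0 y=1 x=0 r=1 p=0 v=0 q=1
t13.Δ1 clk=0 u=1 z=0 y=1 x=0 r=1 p=0 v=0 q=1
t14.Δ0 clk=0 u=1 z=0 y=1 x=0 r=1 p=0 v=0 q=1
t14.Δ1 clk=1 u=1 z=0 y=1 x=0 r=1 p=0 v=0 q=1
t14.Δ2 clk=1 u=1 z=0 y=1 x=0 r=1 p=0 v=1 q=0
t14.Δ3 clk=1 u=1 z=0 y=0 x=1 r=1 p=0 v=1 q=0
t14.Δ4 clk=1 u=1 z=0 y=0 x=1 r=1 p=1 v=1 q=0
t15.Δ0 clk=1 u=1 z=0 y=0 x=1 r=1 p=1 v=1 q=0
t15.Δ1 clk=0 u=1 z=0 y=0 x=1 r=1 p=1 v=1 q=0
t16.Δ0 clk=0 u=1 z=0 y=0 x=1 r=1 p=1 v=1 q=0
t16.Δ1 clk=1 u=1 z=0 y=0 x=1 r=1 p=1 v=1 q=0
t16.Δ2 clk=1 u=1 z=0 y=0 x=1 r=1 p=1 v=0 q=1
t16.Δ3 clk=1 u=1 z=1 y=1 x=0 r=1 p=1 v=0 q=1
t16.Δ4 clk=1 u=1 z=1 y=0 x=0 r=1 p=0 v=0 q=1
t16.Δ5 clk=1 u=1 z=0 y=0 x=0 r=1 p=0 v=0 q=1
t16.Δ6 clk=1 u=1 z=0 y=1 x=0 r=1 p=0 v=0 q=1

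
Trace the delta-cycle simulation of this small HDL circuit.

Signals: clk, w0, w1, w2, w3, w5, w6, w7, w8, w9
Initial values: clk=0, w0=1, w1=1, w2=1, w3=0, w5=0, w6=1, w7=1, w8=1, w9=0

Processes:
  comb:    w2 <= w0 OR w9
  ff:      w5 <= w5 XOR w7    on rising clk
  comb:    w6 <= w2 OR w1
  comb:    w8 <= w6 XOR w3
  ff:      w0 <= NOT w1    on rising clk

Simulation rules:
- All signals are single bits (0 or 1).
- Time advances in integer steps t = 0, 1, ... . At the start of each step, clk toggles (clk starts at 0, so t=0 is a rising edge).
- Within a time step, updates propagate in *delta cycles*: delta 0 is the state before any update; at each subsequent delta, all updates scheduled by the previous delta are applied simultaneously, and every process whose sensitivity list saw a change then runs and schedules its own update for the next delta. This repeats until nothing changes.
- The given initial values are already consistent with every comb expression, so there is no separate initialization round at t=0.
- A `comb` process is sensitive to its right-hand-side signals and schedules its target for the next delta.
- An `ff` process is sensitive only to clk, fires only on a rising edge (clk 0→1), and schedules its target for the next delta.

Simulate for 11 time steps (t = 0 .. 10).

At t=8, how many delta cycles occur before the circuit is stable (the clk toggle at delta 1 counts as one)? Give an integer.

2

t0.Δ0 w8=1 w1=1 w0=1 w9=0 w3=0 clk=0 w5=0 w6=1 w7=1 w2=1
t0.Δ1 w8=1 w1=1 w0=1 w9=0 w3=0 clk=1 w5=0 w6=1 w7=1 w2=1
t0.Δ2 w8=1 w1=1 w0=0 w9=0 w3=0 clk=1 w5=1 w6=1 w7=1 w2=1
t0.Δ3 w8=1 w1=1 w0=0 w9=0 w3=0 clk=1 w5=1 w6=1 w7=1 w2=0
t1.Δ0 w8=1 w1=1 w0=0 w9=0 w3=0 clk=1 w5=1 w6=1 w7=1 w2=0
t1.Δ1 w8=1 w1=1 w0=0 w9=0 w3=0 clk=0 w5=1 w6=1 w7=1 w2=0
t2.Δ0 w8=1 w1=1 w0=0 w9=0 w3=0 clk=0 w5=1 w6=1 w7=1 w2=0
t2.Δ1 w8=1 w1=1 w0=0 w9=0 w3=0 clk=1 w5=1 w6=1 w7=1 w2=0
t2.Δ2 w8=1 w1=1 w0=0 w9=0 w3=0 clk=1 w5=0 w6=1 w7=1 w2=0
t3.Δ0 w8=1 w1=1 w0=0 w9=0 w3=0 clk=1 w5=0 w6=1 w7=1 w2=0
t3.Δ1 w8=1 w1=1 w0=0 w9=0 w3=0 clk=0 w5=0 w6=1 w7=1 w2=0
t4.Δ0 w8=1 w1=1 w0=0 w9=0 w3=0 clk=0 w5=0 w6=1 w7=1 w2=0
t4.Δ1 w8=1 w1=1 w0=0 w9=0 w3=0 clk=1 w5=0 w6=1 w7=1 w2=0
t4.Δ2 w8=1 w1=1 w0=0 w9=0 w3=0 clk=1 w5=1 w6=1 w7=1 w2=0
t5.Δ0 w8=1 w1=1 w0=0 w9=0 w3=0 clk=1 w5=1 w6=1 w7=1 w2=0
t5.Δ1 w8=1 w1=1 w0=0 w9=0 w3=0 clk=0 w5=1 w6=1 w7=1 w2=0
t6.Δ0 w8=1 w1=1 w0=0 w9=0 w3=0 clk=0 w5=1 w6=1 w7=1 w2=0
t6.Δ1 w8=1 w1=1 w0=0 w9=0 w3=0 clk=1 w5=1 w6=1 w7=1 w2=0
t6.Δ2 w8=1 w1=1 w0=0 w9=0 w3=0 clk=1 w5=0 w6=1 w7=1 w2=0
t7.Δ0 w8=1 w1=1 w0=0 w9=0 w3=0 clk=1 w5=0 w6=1 w7=1 w2=0
t7.Δ1 w8=1 w1=1 w0=0 w9=0 w3=0 clk=0 w5=0 w6=1 w7=1 w2=0
t8.Δ0 w8=1 w1=1 w0=0 w9=0 w3=0 clk=0 w5=0 w6=1 w7=1 w2=0
t8.Δ1 w8=1 w1=1 w0=0 w9=0 w3=0 clk=1 w5=0 w6=1 w7=1 w2=0
t8.Δ2 w8=1 w1=1 w0=0 w9=0 w3=0 clk=1 w5=1 w6=1 w7=1 w2=0
t9.Δ0 w8=1 w1=1 w0=0 w9=0 w3=0 clk=1 w5=1 w6=1 w7=1 w2=0
t9.Δ1 w8=1 w1=1 w0=0 w9=0 w3=0 clk=0 w5=1 w6=1 w7=1 w2=0
t10.Δ0 w8=1 w1=1 w0=0 w9=0 w3=0 clk=0 w5=1 w6=1 w7=1 w2=0
t10.Δ1 w8=1 w1=1 w0=0 w9=0 w3=0 clk=1 w5=1 w6=1 w7=1 w2=0
t10.Δ2 w8=1 w1=1 w0=0 w9=0 w3=0 clk=1 w5=0 w6=1 w7=1 w2=0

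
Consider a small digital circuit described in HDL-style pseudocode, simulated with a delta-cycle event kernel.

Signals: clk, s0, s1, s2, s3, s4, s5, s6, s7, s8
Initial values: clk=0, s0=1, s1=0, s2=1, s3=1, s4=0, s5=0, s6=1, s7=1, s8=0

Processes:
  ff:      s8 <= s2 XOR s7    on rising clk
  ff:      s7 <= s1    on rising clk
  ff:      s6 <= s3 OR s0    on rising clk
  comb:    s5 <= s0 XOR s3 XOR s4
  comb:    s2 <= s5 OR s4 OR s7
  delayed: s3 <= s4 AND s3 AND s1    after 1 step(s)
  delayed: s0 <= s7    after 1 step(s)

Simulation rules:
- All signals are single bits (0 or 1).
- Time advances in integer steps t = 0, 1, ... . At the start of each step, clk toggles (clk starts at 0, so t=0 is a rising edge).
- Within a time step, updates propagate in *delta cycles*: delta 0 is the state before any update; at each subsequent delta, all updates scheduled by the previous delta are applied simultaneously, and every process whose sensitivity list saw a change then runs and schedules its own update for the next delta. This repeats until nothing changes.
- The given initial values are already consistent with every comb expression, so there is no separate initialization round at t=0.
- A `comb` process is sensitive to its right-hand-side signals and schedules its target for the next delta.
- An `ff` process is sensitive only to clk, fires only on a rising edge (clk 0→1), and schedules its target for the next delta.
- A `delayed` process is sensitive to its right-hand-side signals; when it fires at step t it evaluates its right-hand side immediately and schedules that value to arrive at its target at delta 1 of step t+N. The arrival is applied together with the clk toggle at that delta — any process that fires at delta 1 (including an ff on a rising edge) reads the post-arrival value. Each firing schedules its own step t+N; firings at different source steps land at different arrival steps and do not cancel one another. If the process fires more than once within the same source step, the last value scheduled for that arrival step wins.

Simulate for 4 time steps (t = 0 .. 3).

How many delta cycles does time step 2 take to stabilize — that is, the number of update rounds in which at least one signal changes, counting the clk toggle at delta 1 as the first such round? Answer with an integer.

t=0 Δ0: clk=0 s8=0 s1=0 s3=1 s2=1 s4=0 s7=1 s6=1 s5=0 s0=1
  Δ1: clk:0→1
  Δ2: s7:1→0
  Δ3: s2:1→0
  (3Δ to stable)
t=1 Δ0: clk=1 s8=0 s1=0 s3=1 s2=0 s4=0 s7=0 s6=1 s5=0 s0=1
  Δ1: clk:1→0, s0:1→0
  Δ2: s5:0→1
  Δ3: s2:0→1
  (3Δ to stable)
t=2 Δ0: clk=0 s8=0 s1=0 s3=1 s2=1 s4=0 s7=0 s6=1 s5=1 s0=0
  Δ1: clk:0→1
  Δ2: s8:0→1
  (2Δ to stable)
t=3 Δ0: clk=1 s8=1 s1=0 s3=1 s2=1 s4=0 s7=0 s6=1 s5=1 s0=0
  Δ1: clk:1→0
  (1Δ to stable)

2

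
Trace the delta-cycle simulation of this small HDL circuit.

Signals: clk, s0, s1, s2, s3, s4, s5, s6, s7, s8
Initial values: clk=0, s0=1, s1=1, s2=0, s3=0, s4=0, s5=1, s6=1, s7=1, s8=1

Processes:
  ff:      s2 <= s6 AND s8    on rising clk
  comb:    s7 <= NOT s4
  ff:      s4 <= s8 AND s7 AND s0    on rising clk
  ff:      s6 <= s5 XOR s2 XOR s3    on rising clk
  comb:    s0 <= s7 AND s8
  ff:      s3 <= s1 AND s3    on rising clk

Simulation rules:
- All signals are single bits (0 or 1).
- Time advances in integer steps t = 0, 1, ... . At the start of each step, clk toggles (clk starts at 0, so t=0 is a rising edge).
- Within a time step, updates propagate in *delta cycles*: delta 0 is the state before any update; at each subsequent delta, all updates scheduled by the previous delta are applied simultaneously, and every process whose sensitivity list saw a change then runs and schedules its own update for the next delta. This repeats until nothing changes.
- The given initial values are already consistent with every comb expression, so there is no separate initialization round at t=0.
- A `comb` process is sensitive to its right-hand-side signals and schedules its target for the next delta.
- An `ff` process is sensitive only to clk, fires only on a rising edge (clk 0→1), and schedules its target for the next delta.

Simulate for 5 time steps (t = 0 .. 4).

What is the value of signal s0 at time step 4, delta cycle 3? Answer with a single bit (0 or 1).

1

[bits: s1,s7,s8,s6,clk,s5,s4,s0,s3,s2]
t=0: Δ0=1111010100 Δ1=1111110100 Δ2=1111111101 Δ3=1011111101 Δ4=1011111001 | 4Δ
t=1: Δ0=1011111001 Δ1=1011011001 | 1Δ
t=2: Δ0=1011011001 Δ1=1011111001 Δ2=1010110001 Δ3=1110110001 Δ4=1110110101 | 4Δ
t=3: Δ0=1110110101 Δ1=1110010101 | 1Δ
t=4: Δ0=1110010101 Δ1=1110110101 Δ2=1110111100 Δ3=1010111100 Δ4=1010111000 | 4Δ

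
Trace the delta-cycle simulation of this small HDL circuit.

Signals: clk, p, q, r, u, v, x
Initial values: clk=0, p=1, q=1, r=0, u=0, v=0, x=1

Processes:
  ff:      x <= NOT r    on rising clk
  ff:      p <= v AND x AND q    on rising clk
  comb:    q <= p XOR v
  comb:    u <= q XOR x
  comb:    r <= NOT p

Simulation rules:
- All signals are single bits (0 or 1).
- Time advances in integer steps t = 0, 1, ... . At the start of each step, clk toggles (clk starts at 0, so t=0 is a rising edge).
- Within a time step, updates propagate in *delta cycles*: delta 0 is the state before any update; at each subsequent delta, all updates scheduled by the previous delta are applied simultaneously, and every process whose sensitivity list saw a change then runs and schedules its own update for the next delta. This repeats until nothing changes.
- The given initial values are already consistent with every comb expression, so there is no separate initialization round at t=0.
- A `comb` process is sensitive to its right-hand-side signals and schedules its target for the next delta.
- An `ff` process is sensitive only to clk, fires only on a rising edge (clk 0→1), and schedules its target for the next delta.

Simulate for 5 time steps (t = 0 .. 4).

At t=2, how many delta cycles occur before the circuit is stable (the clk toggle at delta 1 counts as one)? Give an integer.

3

t=0 Δ0: v=0 p=1 r=0 x=1 clk=0 q=1 u=0
  Δ1: clk:0→1
  Δ2: p:1→0
  Δ3: r:0→1, q:1→0
  Δ4: u:0→1
  (4Δ to stable)
t=1 Δ0: v=0 p=0 r=1 x=1 clk=1 q=0 u=1
  Δ1: clk:1→0
  (1Δ to stable)
t=2 Δ0: v=0 p=0 r=1 x=1 clk=0 q=0 u=1
  Δ1: clk:0→1
  Δ2: x:1→0
  Δ3: u:1→0
  (3Δ to stable)
t=3 Δ0: v=0 p=0 r=1 x=0 clk=1 q=0 u=0
  Δ1: clk:1→0
  (1Δ to stable)
t=4 Δ0: v=0 p=0 r=1 x=0 clk=0 q=0 u=0
  Δ1: clk:0→1
  (1Δ to stable)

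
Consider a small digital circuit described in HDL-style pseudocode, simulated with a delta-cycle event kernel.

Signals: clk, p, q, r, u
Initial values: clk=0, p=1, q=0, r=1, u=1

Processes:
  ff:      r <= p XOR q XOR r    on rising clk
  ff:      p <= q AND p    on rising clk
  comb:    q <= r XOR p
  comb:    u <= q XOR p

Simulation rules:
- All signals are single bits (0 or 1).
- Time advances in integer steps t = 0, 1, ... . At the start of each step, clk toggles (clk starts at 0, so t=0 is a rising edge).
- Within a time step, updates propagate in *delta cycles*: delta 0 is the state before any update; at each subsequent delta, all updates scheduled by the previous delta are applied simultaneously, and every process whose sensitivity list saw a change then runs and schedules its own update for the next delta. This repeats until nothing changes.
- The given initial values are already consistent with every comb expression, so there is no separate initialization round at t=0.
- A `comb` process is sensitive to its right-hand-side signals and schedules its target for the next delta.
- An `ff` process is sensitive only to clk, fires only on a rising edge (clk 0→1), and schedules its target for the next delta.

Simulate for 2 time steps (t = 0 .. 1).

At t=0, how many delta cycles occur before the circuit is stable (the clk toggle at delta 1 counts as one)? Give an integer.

3

t=0 Δ0: clk=0 r=1 p=1 u=1 q=0
  Δ1: clk:0→1
  Δ2: r:1→0, p:1→0
  Δ3: u:1→0
  (3Δ to stable)
t=1 Δ0: clk=1 r=0 p=0 u=0 q=0
  Δ1: clk:1→0
  (1Δ to stable)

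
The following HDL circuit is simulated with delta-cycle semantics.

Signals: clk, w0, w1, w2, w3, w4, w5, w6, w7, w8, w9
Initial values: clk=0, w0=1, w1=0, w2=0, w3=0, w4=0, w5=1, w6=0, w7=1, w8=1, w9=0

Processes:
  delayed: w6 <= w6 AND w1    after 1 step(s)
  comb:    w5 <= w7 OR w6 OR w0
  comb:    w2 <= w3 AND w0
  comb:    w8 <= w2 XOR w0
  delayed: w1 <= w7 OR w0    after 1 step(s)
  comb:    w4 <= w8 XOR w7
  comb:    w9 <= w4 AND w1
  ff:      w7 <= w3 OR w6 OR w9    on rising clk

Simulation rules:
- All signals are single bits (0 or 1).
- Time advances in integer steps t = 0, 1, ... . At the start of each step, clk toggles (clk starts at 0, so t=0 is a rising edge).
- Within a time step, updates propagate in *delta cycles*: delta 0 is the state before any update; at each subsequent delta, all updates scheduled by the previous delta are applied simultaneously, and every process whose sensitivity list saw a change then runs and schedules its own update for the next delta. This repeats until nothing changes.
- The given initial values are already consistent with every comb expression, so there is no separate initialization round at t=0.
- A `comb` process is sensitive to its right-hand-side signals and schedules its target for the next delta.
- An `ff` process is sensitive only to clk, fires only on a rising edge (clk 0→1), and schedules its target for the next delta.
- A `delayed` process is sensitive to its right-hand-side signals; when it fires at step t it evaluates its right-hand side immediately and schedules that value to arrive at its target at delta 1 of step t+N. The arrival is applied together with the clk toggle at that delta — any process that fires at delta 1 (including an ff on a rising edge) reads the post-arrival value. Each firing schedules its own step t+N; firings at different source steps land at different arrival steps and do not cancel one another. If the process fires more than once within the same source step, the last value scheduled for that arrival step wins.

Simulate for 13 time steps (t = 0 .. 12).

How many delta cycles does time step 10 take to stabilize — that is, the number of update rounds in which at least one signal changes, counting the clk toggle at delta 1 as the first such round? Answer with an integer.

4

t0.Δ0 w6=0 w7=1 w2=0 w8=1 w0=1 w9=0 w3=0 clk=0 w5=1 w4=0 w1=0
t0.Δ1 w6=0 w7=1 w2=0 w8=1 w0=1 w9=0 w3=0 clk=1 w5=1 w4=0 w1=0
t0.Δ2 w6=0 w7=0 w2=0 w8=1 w0=1 w9=0 w3=0 clk=1 w5=1 w4=0 w1=0
t0.Δ3 w6=0 w7=0 w2=0 w8=1 w0=1 w9=0 w3=0 clk=1 w5=1 w4=1 w1=0
t1.Δ0 w6=0 w7=0 w2=0 w8=1 w0=1 w9=0 w3=0 clk=1 w5=1 w4=1 w1=0
t1.Δ1 w6=0 w7=0 w2=0 w8=1 w0=1 w9=0 w3=0 clk=0 w5=1 w4=1 w1=1
t1.Δ2 w6=0 w7=0 w2=0 w8=1 w0=1 w9=1 w3=0 clk=0 w5=1 w4=1 w1=1
t2.Δ0 w6=0 w7=0 w2=0 w8=1 w0=1 w9=1 w3=0 clk=0 w5=1 w4=1 w1=1
t2.Δ1 w6=0 w7=0 w2=0 w8=1 w0=1 w9=1 w3=0 clk=1 w5=1 w4=1 w1=1
t2.Δ2 w6=0 w7=1 w2=0 w8=1 w0=1 w9=1 w3=0 clk=1 w5=1 w4=1 w1=1
t2.Δ3 w6=0 w7=1 w2=0 w8=1 w0=1 w9=1 w3=0 clk=1 w5=1 w4=0 w1=1
t2.Δ4 w6=0 w7=1 w2=0 w8=1 w0=1 w9=0 w3=0 clk=1 w5=1 w4=0 w1=1
t3.Δ0 w6=0 w7=1 w2=0 w8=1 w0=1 w9=0 w3=0 clk=1 w5=1 w4=0 w1=1
t3.Δ1 w6=0 w7=1 w2=0 w8=1 w0=1 w9=0 w3=0 clk=0 w5=1 w4=0 w1=1
t4.Δ0 w6=0 w7=1 w2=0 w8=1 w0=1 w9=0 w3=0 clk=0 w5=1 w4=0 w1=1
t4.Δ1 w6=0 w7=1 w2=0 w8=1 w0=1 w9=0 w3=0 clk=1 w5=1 w4=0 w1=1
t4.Δ2 w6=0 w7=0 w2=0 w8=1 w0=1 w9=0 w3=0 clk=1 w5=1 w4=0 w1=1
t4.Δ3 w6=0 w7=0 w2=0 w8=1 w0=1 w9=0 w3=0 clk=1 w5=1 w4=1 w1=1
t4.Δ4 w6=0 w7=0 w2=0 w8=1 w0=1 w9=1 w3=0 clk=1 w5=1 w4=1 w1=1
t5.Δ0 w6=0 w7=0 w2=0 w8=1 w0=1 w9=1 w3=0 clk=1 w5=1 w4=1 w1=1
t5.Δ1 w6=0 w7=0 w2=0 w8=1 w0=1 w9=1 w3=0 clk=0 w5=1 w4=1 w1=1
t6.Δ0 w6=0 w7=0 w2=0 w8=1 w0=1 w9=1 w3=0 clk=0 w5=1 w4=1 w1=1
t6.Δ1 w6=0 w7=0 w2=0 w8=1 w0=1 w9=1 w3=0 clk=1 w5=1 w4=1 w1=1
t6.Δ2 w6=0 w7=1 w2=0 w8=1 w0=1 w9=1 w3=0 clk=1 w5=1 w4=1 w1=1
t6.Δ3 w6=0 w7=1 w2=0 w8=1 w0=1 w9=1 w3=0 clk=1 w5=1 w4=0 w1=1
t6.Δ4 w6=0 w7=1 w2=0 w8=1 w0=1 w9=0 w3=0 clk=1 w5=1 w4=0 w1=1
t7.Δ0 w6=0 w7=1 w2=0 w8=1 w0=1 w9=0 w3=0 clk=1 w5=1 w4=0 w1=1
t7.Δ1 w6=0 w7=1 w2=0 w8=1 w0=1 w9=0 w3=0 clk=0 w5=1 w4=0 w1=1
t8.Δ0 w6=0 w7=1 w2=0 w8=1 w0=1 w9=0 w3=0 clk=0 w5=1 w4=0 w1=1
t8.Δ1 w6=0 w7=1 w2=0 w8=1 w0=1 w9=0 w3=0 clk=1 w5=1 w4=0 w1=1
t8.Δ2 w6=0 w7=0 w2=0 w8=1 w0=1 w9=0 w3=0 clk=1 w5=1 w4=0 w1=1
t8.Δ3 w6=0 w7=0 w2=0 w8=1 w0=1 w9=0 w3=0 clk=1 w5=1 w4=1 w1=1
t8.Δ4 w6=0 w7=0 w2=0 w8=1 w0=1 w9=1 w3=0 clk=1 w5=1 w4=1 w1=1
t9.Δ0 w6=0 w7=0 w2=0 w8=1 w0=1 w9=1 w3=0 clk=1 w5=1 w4=1 w1=1
t9.Δ1 w6=0 w7=0 w2=0 w8=1 w0=1 w9=1 w3=0 clk=0 w5=1 w4=1 w1=1
t10.Δ0 w6=0 w7=0 w2=0 w8=1 w0=1 w9=1 w3=0 clk=0 w5=1 w4=1 w1=1
t10.Δ1 w6=0 w7=0 w2=0 w8=1 w0=1 w9=1 w3=0 clk=1 w5=1 w4=1 w1=1
t10.Δ2 w6=0 w7=1 w2=0 w8=1 w0=1 w9=1 w3=0 clk=1 w5=1 w4=1 w1=1
t10.Δ3 w6=0 w7=1 w2=0 w8=1 w0=1 w9=1 w3=0 clk=1 w5=1 w4=0 w1=1
t10.Δ4 w6=0 w7=1 w2=0 w8=1 w0=1 w9=0 w3=0 clk=1 w5=1 w4=0 w1=1
t11.Δ0 w6=0 w7=1 w2=0 w8=1 w0=1 w9=0 w3=0 clk=1 w5=1 w4=0 w1=1
t11.Δ1 w6=0 w7=1 w2=0 w8=1 w0=1 w9=0 w3=0 clk=0 w5=1 w4=0 w1=1
t12.Δ0 w6=0 w7=1 w2=0 w8=1 w0=1 w9=0 w3=0 clk=0 w5=1 w4=0 w1=1
t12.Δ1 w6=0 w7=1 w2=0 w8=1 w0=1 w9=0 w3=0 clk=1 w5=1 w4=0 w1=1
t12.Δ2 w6=0 w7=0 w2=0 w8=1 w0=1 w9=0 w3=0 clk=1 w5=1 w4=0 w1=1
t12.Δ3 w6=0 w7=0 w2=0 w8=1 w0=1 w9=0 w3=0 clk=1 w5=1 w4=1 w1=1
t12.Δ4 w6=0 w7=0 w2=0 w8=1 w0=1 w9=1 w3=0 clk=1 w5=1 w4=1 w1=1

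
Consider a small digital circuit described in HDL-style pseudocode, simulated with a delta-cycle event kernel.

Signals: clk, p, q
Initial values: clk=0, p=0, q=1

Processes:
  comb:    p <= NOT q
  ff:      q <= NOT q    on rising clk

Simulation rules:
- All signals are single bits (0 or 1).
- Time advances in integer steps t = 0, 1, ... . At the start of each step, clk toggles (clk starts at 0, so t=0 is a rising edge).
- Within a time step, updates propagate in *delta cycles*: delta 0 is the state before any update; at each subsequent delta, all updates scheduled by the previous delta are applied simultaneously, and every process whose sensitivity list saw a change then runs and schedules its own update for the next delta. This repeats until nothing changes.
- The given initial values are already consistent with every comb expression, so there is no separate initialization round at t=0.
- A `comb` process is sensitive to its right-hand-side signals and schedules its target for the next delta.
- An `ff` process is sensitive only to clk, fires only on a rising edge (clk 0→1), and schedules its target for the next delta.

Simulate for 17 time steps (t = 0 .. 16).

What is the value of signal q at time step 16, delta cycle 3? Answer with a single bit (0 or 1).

0

t=0 Δ0: clk=0 q=1 p=0
  Δ1: clk:0→1
  Δ2: q:1→0
  Δ3: p:0→1
  (3Δ to stable)
t=1 Δ0: clk=1 q=0 p=1
  Δ1: clk:1→0
  (1Δ to stable)
t=2 Δ0: clk=0 q=0 p=1
  Δ1: clk:0→1
  Δ2: q:0→1
  Δ3: p:1→0
  (3Δ to stable)
t=3 Δ0: clk=1 q=1 p=0
  Δ1: clk:1→0
  (1Δ to stable)
t=4 Δ0: clk=0 q=1 p=0
  Δ1: clk:0→1
  Δ2: q:1→0
  Δ3: p:0→1
  (3Δ to stable)
t=5 Δ0: clk=1 q=0 p=1
  Δ1: clk:1→0
  (1Δ to stable)
t=6 Δ0: clk=0 q=0 p=1
  Δ1: clk:0→1
  Δ2: q:0→1
  Δ3: p:1→0
  (3Δ to stable)
t=7 Δ0: clk=1 q=1 p=0
  Δ1: clk:1→0
  (1Δ to stable)
t=8 Δ0: clk=0 q=1 p=0
  Δ1: clk:0→1
  Δ2: q:1→0
  Δ3: p:0→1
  (3Δ to stable)
t=9 Δ0: clk=1 q=0 p=1
  Δ1: clk:1→0
  (1Δ to stable)
t=10 Δ0: clk=0 q=0 p=1
  Δ1: clk:0→1
  Δ2: q:0→1
  Δ3: p:1→0
  (3Δ to stable)
t=11 Δ0: clk=1 q=1 p=0
  Δ1: clk:1→0
  (1Δ to stable)
t=12 Δ0: clk=0 q=1 p=0
  Δ1: clk:0→1
  Δ2: q:1→0
  Δ3: p:0→1
  (3Δ to stable)
t=13 Δ0: clk=1 q=0 p=1
  Δ1: clk:1→0
  (1Δ to stable)
t=14 Δ0: clk=0 q=0 p=1
  Δ1: clk:0→1
  Δ2: q:0→1
  Δ3: p:1→0
  (3Δ to stable)
t=15 Δ0: clk=1 q=1 p=0
  Δ1: clk:1→0
  (1Δ to stable)
t=16 Δ0: clk=0 q=1 p=0
  Δ1: clk:0→1
  Δ2: q:1→0
  Δ3: p:0→1
  (3Δ to stable)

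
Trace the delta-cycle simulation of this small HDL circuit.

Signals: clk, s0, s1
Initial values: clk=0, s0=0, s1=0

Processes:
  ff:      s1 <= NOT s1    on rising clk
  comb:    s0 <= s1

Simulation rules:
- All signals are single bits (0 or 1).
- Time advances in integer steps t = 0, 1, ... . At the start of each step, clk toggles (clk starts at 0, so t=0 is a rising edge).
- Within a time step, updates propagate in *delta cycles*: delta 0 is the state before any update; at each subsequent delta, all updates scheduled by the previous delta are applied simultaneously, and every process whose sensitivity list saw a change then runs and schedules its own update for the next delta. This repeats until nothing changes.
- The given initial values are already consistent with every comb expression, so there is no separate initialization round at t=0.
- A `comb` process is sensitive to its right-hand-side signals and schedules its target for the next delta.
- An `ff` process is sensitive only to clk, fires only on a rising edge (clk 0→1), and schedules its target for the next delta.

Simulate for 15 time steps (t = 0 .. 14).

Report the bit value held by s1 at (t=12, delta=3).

[bits: s0,s1,clk]
t=0: Δ0=000 Δ1=001 Δ2=011 Δ3=111 | 3Δ
t=1: Δ0=111 Δ1=110 | 1Δ
t=2: Δ0=110 Δ1=111 Δ2=101 Δ3=001 | 3Δ
t=3: Δ0=001 Δ1=000 | 1Δ
t=4: Δ0=000 Δ1=001 Δ2=011 Δ3=111 | 3Δ
t=5: Δ0=111 Δ1=110 | 1Δ
t=6: Δ0=110 Δ1=111 Δ2=101 Δ3=001 | 3Δ
t=7: Δ0=001 Δ1=000 | 1Δ
t=8: Δ0=000 Δ1=001 Δ2=011 Δ3=111 | 3Δ
t=9: Δ0=111 Δ1=110 | 1Δ
t=10: Δ0=110 Δ1=111 Δ2=101 Δ3=001 | 3Δ
t=11: Δ0=001 Δ1=000 | 1Δ
t=12: Δ0=000 Δ1=001 Δ2=011 Δ3=111 | 3Δ
t=13: Δ0=111 Δ1=110 | 1Δ
t=14: Δ0=110 Δ1=111 Δ2=101 Δ3=001 | 3Δ

1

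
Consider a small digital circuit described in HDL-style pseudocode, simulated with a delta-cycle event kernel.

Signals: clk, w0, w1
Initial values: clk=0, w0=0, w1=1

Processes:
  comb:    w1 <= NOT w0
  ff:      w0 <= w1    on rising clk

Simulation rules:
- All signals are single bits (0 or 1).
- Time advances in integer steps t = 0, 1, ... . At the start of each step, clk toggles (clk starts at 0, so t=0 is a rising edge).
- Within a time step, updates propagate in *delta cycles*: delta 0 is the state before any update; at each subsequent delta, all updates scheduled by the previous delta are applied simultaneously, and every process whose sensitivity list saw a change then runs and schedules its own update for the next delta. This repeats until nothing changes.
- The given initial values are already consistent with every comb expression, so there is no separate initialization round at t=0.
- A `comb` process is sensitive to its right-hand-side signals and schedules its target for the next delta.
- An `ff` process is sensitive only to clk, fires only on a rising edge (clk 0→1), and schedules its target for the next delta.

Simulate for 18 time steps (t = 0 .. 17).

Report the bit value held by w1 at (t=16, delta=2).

1

t=0 Δ0: w0=0 w1=1 clk=0
  Δ1: clk:0→1
  Δ2: w0:0→1
  Δ3: w1:1→0
  (3Δ to stable)
t=1 Δ0: w0=1 w1=0 clk=1
  Δ1: clk:1→0
  (1Δ to stable)
t=2 Δ0: w0=1 w1=0 clk=0
  Δ1: clk:0→1
  Δ2: w0:1→0
  Δ3: w1:0→1
  (3Δ to stable)
t=3 Δ0: w0=0 w1=1 clk=1
  Δ1: clk:1→0
  (1Δ to stable)
t=4 Δ0: w0=0 w1=1 clk=0
  Δ1: clk:0→1
  Δ2: w0:0→1
  Δ3: w1:1→0
  (3Δ to stable)
t=5 Δ0: w0=1 w1=0 clk=1
  Δ1: clk:1→0
  (1Δ to stable)
t=6 Δ0: w0=1 w1=0 clk=0
  Δ1: clk:0→1
  Δ2: w0:1→0
  Δ3: w1:0→1
  (3Δ to stable)
t=7 Δ0: w0=0 w1=1 clk=1
  Δ1: clk:1→0
  (1Δ to stable)
t=8 Δ0: w0=0 w1=1 clk=0
  Δ1: clk:0→1
  Δ2: w0:0→1
  Δ3: w1:1→0
  (3Δ to stable)
t=9 Δ0: w0=1 w1=0 clk=1
  Δ1: clk:1→0
  (1Δ to stable)
t=10 Δ0: w0=1 w1=0 clk=0
  Δ1: clk:0→1
  Δ2: w0:1→0
  Δ3: w1:0→1
  (3Δ to stable)
t=11 Δ0: w0=0 w1=1 clk=1
  Δ1: clk:1→0
  (1Δ to stable)
t=12 Δ0: w0=0 w1=1 clk=0
  Δ1: clk:0→1
  Δ2: w0:0→1
  Δ3: w1:1→0
  (3Δ to stable)
t=13 Δ0: w0=1 w1=0 clk=1
  Δ1: clk:1→0
  (1Δ to stable)
t=14 Δ0: w0=1 w1=0 clk=0
  Δ1: clk:0→1
  Δ2: w0:1→0
  Δ3: w1:0→1
  (3Δ to stable)
t=15 Δ0: w0=0 w1=1 clk=1
  Δ1: clk:1→0
  (1Δ to stable)
t=16 Δ0: w0=0 w1=1 clk=0
  Δ1: clk:0→1
  Δ2: w0:0→1
  Δ3: w1:1→0
  (3Δ to stable)
t=17 Δ0: w0=1 w1=0 clk=1
  Δ1: clk:1→0
  (1Δ to stable)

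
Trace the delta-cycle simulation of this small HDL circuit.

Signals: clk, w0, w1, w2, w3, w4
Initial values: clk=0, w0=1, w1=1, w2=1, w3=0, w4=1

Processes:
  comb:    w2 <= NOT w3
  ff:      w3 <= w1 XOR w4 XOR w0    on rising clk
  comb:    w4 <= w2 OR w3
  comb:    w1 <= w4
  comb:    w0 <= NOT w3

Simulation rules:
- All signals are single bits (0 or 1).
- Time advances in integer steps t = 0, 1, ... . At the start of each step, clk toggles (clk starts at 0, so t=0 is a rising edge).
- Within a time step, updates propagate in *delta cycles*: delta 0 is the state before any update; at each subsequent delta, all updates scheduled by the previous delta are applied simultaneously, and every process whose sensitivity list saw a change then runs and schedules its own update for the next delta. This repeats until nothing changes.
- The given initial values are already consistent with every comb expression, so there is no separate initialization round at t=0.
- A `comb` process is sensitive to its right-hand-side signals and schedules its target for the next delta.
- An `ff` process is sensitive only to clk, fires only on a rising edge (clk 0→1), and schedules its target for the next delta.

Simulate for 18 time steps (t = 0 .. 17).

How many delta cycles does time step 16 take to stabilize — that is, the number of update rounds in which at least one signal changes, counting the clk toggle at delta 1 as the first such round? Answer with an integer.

t0.Δ0 clk=0 w1=1 w3=0 w4=1 w0=1 w2=1
t0.Δ1 clk=1 w1=1 w3=0 w4=1 w0=1 w2=1
t0.Δ2 clk=1 w1=1 w3=1 w4=1 w0=1 w2=1
t0.Δ3 clk=1 w1=1 w3=1 w4=1 w0=0 w2=0
t1.Δ0 clk=1 w1=1 w3=1 w4=1 w0=0 w2=0
t1.Δ1 clk=0 w1=1 w3=1 w4=1 w0=0 w2=0
t2.Δ0 clk=0 w1=1 w3=1 w4=1 w0=0 w2=0
t2.Δ1 clk=1 w1=1 w3=1 w4=1 w0=0 w2=0
t2.Δ2 clk=1 w1=1 w3=0 w4=1 w0=0 w2=0
t2.Δ3 clk=1 w1=1 w3=0 w4=0 w0=1 w2=1
t2.Δ4 clk=1 w1=0 w3=0 w4=1 w0=1 w2=1
t2.Δ5 clk=1 w1=1 w3=0 w4=1 w0=1 w2=1
t3.Δ0 clk=1 w1=1 w3=0 w4=1 w0=1 w2=1
t3.Δ1 clk=0 w1=1 w3=0 w4=1 w0=1 w2=1
t4.Δ0 clk=0 w1=1 w3=0 w4=1 w0=1 w2=1
t4.Δ1 clk=1 w1=1 w3=0 w4=1 w0=1 w2=1
t4.Δ2 clk=1 w1=1 w3=1 w4=1 w0=1 w2=1
t4.Δ3 clk=1 w1=1 w3=1 w4=1 w0=0 w2=0
t5.Δ0 clk=1 w1=1 w3=1 w4=1 w0=0 w2=0
t5.Δ1 clk=0 w1=1 w3=1 w4=1 w0=0 w2=0
t6.Δ0 clk=0 w1=1 w3=1 w4=1 w0=0 w2=0
t6.Δ1 clk=1 w1=1 w3=1 w4=1 w0=0 w2=0
t6.Δ2 clk=1 w1=1 w3=0 w4=1 w0=0 w2=0
t6.Δ3 clk=1 w1=1 w3=0 w4=0 w0=1 w2=1
t6.Δ4 clk=1 w1=0 w3=0 w4=1 w0=1 w2=1
t6.Δ5 clk=1 w1=1 w3=0 w4=1 w0=1 w2=1
t7.Δ0 clk=1 w1=1 w3=0 w4=1 w0=1 w2=1
t7.Δ1 clk=0 w1=1 w3=0 w4=1 w0=1 w2=1
t8.Δ0 clk=0 w1=1 w3=0 w4=1 w0=1 w2=1
t8.Δ1 clk=1 w1=1 w3=0 w4=1 w0=1 w2=1
t8.Δ2 clk=1 w1=1 w3=1 w4=1 w0=1 w2=1
t8.Δ3 clk=1 w1=1 w3=1 w4=1 w0=0 w2=0
t9.Δ0 clk=1 w1=1 w3=1 w4=1 w0=0 w2=0
t9.Δ1 clk=0 w1=1 w3=1 w4=1 w0=0 w2=0
t10.Δ0 clk=0 w1=1 w3=1 w4=1 w0=0 w2=0
t10.Δ1 clk=1 w1=1 w3=1 w4=1 w0=0 w2=0
t10.Δ2 clk=1 w1=1 w3=0 w4=1 w0=0 w2=0
t10.Δ3 clk=1 w1=1 w3=0 w4=0 w0=1 w2=1
t10.Δ4 clk=1 w1=0 w3=0 w4=1 w0=1 w2=1
t10.Δ5 clk=1 w1=1 w3=0 w4=1 w0=1 w2=1
t11.Δ0 clk=1 w1=1 w3=0 w4=1 w0=1 w2=1
t11.Δ1 clk=0 w1=1 w3=0 w4=1 w0=1 w2=1
t12.Δ0 clk=0 w1=1 w3=0 w4=1 w0=1 w2=1
t12.Δ1 clk=1 w1=1 w3=0 w4=1 w0=1 w2=1
t12.Δ2 clk=1 w1=1 w3=1 w4=1 w0=1 w2=1
t12.Δ3 clk=1 w1=1 w3=1 w4=1 w0=0 w2=0
t13.Δ0 clk=1 w1=1 w3=1 w4=1 w0=0 w2=0
t13.Δ1 clk=0 w1=1 w3=1 w4=1 w0=0 w2=0
t14.Δ0 clk=0 w1=1 w3=1 w4=1 w0=0 w2=0
t14.Δ1 clk=1 w1=1 w3=1 w4=1 w0=0 w2=0
t14.Δ2 clk=1 w1=1 w3=0 w4=1 w0=0 w2=0
t14.Δ3 clk=1 w1=1 w3=0 w4=0 w0=1 w2=1
t14.Δ4 clk=1 w1=0 w3=0 w4=1 w0=1 w2=1
t14.Δ5 clk=1 w1=1 w3=0 w4=1 w0=1 w2=1
t15.Δ0 clk=1 w1=1 w3=0 w4=1 w0=1 w2=1
t15.Δ1 clk=0 w1=1 w3=0 w4=1 w0=1 w2=1
t16.Δ0 clk=0 w1=1 w3=0 w4=1 w0=1 w2=1
t16.Δ1 clk=1 w1=1 w3=0 w4=1 w0=1 w2=1
t16.Δ2 clk=1 w1=1 w3=1 w4=1 w0=1 w2=1
t16.Δ3 clk=1 w1=1 w3=1 w4=1 w0=0 w2=0
t17.Δ0 clk=1 w1=1 w3=1 w4=1 w0=0 w2=0
t17.Δ1 clk=0 w1=1 w3=1 w4=1 w0=0 w2=0

3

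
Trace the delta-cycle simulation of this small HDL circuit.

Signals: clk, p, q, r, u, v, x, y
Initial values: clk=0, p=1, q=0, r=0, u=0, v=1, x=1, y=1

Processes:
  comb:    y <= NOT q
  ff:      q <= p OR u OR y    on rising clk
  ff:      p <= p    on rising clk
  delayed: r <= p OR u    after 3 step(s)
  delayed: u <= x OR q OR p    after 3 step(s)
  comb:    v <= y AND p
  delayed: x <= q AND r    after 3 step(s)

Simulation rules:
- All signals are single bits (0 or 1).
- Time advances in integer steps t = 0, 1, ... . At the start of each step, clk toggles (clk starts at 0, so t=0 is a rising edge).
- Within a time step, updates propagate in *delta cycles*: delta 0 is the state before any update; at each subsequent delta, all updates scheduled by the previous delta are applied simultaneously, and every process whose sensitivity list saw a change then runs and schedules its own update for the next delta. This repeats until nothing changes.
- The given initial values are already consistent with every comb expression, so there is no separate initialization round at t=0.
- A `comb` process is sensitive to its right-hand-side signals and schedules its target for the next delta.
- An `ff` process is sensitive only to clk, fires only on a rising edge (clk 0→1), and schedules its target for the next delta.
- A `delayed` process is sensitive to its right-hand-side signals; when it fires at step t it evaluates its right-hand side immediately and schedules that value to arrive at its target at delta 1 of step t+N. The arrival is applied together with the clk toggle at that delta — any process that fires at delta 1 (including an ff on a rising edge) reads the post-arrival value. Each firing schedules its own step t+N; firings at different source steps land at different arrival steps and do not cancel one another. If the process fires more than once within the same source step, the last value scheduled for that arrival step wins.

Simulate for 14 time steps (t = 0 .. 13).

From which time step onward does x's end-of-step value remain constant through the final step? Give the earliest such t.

9

t=0 Δ0: x=1 u=0 v=1 y=1 q=0 r=0 p=1 clk=0
  Δ1: clk:0→1
  Δ2: q:0→1
  Δ3: y:1→0
  Δ4: v:1→0
  (4Δ to stable)
t=1 Δ0: x=1 u=0 v=0 y=0 q=1 r=0 p=1 clk=1
  Δ1: clk:1→0
  (1Δ to stable)
t=2 Δ0: x=1 u=0 v=0 y=0 q=1 r=0 p=1 clk=0
  Δ1: clk:0→1
  (1Δ to stable)
t=3 Δ0: x=1 u=0 v=0 y=0 q=1 r=0 p=1 clk=1
  Δ1: x:1→0, u:0→1, clk:1→0
  (1Δ to stable)
t=4 Δ0: x=0 u=1 v=0 y=0 q=1 r=0 p=1 clk=0
  Δ1: clk:0→1
  (1Δ to stable)
t=5 Δ0: x=0 u=1 v=0 y=0 q=1 r=0 p=1 clk=1
  Δ1: clk:1→0
  (1Δ to stable)
t=6 Δ0: x=0 u=1 v=0 y=0 q=1 r=0 p=1 clk=0
  Δ1: r:0→1, clk:0→1
  (1Δ to stable)
t=7 Δ0: x=0 u=1 v=0 y=0 q=1 r=1 p=1 clk=1
  Δ1: clk:1→0
  (1Δ to stable)
t=8 Δ0: x=0 u=1 v=0 y=0 q=1 r=1 p=1 clk=0
  Δ1: clk:0→1
  (1Δ to stable)
t=9 Δ0: x=0 u=1 v=0 y=0 q=1 r=1 p=1 clk=1
  Δ1: x:0→1, clk:1→0
  (1Δ to stable)
t=10 Δ0: x=1 u=1 v=0 y=0 q=1 r=1 p=1 clk=0
  Δ1: clk:0→1
  (1Δ to stable)
t=11 Δ0: x=1 u=1 v=0 y=0 q=1 r=1 p=1 clk=1
  Δ1: clk:1→0
  (1Δ to stable)
t=12 Δ0: x=1 u=1 v=0 y=0 q=1 r=1 p=1 clk=0
  Δ1: clk:0→1
  (1Δ to stable)
t=13 Δ0: x=1 u=1 v=0 y=0 q=1 r=1 p=1 clk=1
  Δ1: clk:1→0
  (1Δ to stable)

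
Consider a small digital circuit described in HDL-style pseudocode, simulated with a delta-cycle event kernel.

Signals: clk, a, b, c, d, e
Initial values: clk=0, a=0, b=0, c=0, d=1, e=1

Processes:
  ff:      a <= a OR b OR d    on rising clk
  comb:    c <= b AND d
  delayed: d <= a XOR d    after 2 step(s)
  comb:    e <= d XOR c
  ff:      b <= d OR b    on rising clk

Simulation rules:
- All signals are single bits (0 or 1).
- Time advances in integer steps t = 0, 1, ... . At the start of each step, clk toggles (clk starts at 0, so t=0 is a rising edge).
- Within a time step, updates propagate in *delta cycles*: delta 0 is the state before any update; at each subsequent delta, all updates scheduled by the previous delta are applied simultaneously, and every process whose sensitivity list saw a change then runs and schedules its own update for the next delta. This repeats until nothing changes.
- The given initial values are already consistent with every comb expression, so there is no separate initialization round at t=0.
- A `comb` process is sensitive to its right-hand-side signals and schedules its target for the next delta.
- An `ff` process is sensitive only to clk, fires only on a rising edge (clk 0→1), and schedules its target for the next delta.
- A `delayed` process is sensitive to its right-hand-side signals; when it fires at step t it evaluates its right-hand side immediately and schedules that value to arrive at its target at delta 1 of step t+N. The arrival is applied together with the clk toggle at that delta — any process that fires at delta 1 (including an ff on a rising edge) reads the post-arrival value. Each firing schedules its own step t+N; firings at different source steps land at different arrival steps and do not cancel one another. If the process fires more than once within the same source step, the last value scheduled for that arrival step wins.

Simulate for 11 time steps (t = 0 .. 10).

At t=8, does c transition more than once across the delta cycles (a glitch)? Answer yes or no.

t=0 Δ0: a=0 d=1 b=0 c=0 e=1 clk=0
  Δ1: clk:0→1
  Δ2: a:0→1, b:0→1
  Δ3: c:0→1
  Δ4: e:1→0
  (4Δ to stable)
t=1 Δ0: a=1 d=1 b=1 c=1 e=0 clk=1
  Δ1: clk:1→0
  (1Δ to stable)
t=2 Δ0: a=1 d=1 b=1 c=1 e=0 clk=0
  Δ1: d:1→0, clk:0→1
  Δ2: c:1→0, e:0→1
  Δ3: e:1→0
  (3Δ to stable)
t=3 Δ0: a=1 d=0 b=1 c=0 e=0 clk=1
  Δ1: clk:1→0
  (1Δ to stable)
t=4 Δ0: a=1 d=0 b=1 c=0 e=0 clk=0
  Δ1: d:0→1, clk:0→1
  Δ2: c:0→1, e:0→1
  Δ3: e:1→0
  (3Δ to stable)
t=5 Δ0: a=1 d=1 b=1 c=1 e=0 clk=1
  Δ1: clk:1→0
  (1Δ to stable)
t=6 Δ0: a=1 d=1 b=1 c=1 e=0 clk=0
  Δ1: d:1→0, clk:0→1
  Δ2: c:1→0, e:0→1
  Δ3: e:1→0
  (3Δ to stable)
t=7 Δ0: a=1 d=0 b=1 c=0 e=0 clk=1
  Δ1: clk:1→0
  (1Δ to stable)
t=8 Δ0: a=1 d=0 b=1 c=0 e=0 clk=0
  Δ1: d:0→1, clk:0→1
  Δ2: c:0→1, e:0→1
  Δ3: e:1→0
  (3Δ to stable)
t=9 Δ0: a=1 d=1 b=1 c=1 e=0 clk=1
  Δ1: clk:1→0
  (1Δ to stable)
t=10 Δ0: a=1 d=1 b=1 c=1 e=0 clk=0
  Δ1: d:1→0, clk:0→1
  Δ2: c:1→0, e:0→1
  Δ3: e:1→0
  (3Δ to stable)

no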